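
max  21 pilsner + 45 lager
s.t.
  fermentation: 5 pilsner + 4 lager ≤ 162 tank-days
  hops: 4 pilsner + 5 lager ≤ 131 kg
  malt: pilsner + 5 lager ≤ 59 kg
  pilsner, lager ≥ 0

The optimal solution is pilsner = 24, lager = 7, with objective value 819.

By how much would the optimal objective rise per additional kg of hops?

4

Binding: hops and malt. Non-binding: fermentation (14 unused).
Since fermentation is not tight, its dual is 0.
From A_Bᵀ y = c: 4·y_hops + 1·y_malt = 21; 5·y_hops + 5·y_malt = 45.
→ y_hops = 4 and y_malt = 5.
Shadow price of hops = 4.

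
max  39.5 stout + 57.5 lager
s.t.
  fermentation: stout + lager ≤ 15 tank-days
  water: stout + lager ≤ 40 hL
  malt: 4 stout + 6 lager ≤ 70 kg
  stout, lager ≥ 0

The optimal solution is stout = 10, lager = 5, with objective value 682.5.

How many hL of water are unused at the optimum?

water used = 1·10 + 1·5 = 15; slack = 40 − 15 = 25.

25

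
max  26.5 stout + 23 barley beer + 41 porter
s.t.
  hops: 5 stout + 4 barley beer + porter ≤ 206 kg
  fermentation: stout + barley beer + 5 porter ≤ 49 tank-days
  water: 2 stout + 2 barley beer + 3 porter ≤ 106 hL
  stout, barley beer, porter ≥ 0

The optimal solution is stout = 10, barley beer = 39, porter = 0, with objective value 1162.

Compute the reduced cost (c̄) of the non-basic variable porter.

-7.5

Check each constraint at x*: hops 206/206 (tight); fermentation 49/49 (tight); water 98/106 (slack 8).
By complementary slackness, y = 0 for the non-binding constraint.
From A_Bᵀ y = c: 5·y_hops + 1·y_fermentation = 26.5; 4·y_hops + 1·y_fermentation = 23.
This yields shadow prices y_hops = 3.5, y_fermentation = 9.
Reduced cost of porter: c₃ − yᵀa₃ = 41 − (3.5·1 + 9·5) = 41 − 48.5 = -7.5.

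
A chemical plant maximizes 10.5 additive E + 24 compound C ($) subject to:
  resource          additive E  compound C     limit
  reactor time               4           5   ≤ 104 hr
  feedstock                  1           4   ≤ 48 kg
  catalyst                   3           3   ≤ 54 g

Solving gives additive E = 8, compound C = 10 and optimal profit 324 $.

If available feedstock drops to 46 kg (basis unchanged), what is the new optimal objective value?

Binding: feedstock and catalyst. Non-binding: reactor time (22 unused).
Slack constraints have shadow price 0 (complementary slackness).
The binding rows give the dual system: 1·y_feedstock + 3·y_catalyst = 10.5 and 4·y_feedstock + 3·y_catalyst = 24.
→ y_feedstock = 4.5 and y_catalyst = 2.
Δz = y_feedstock·Δb = 4.5 × (-2) = -9, so new z* = 324 − 9 = 315.

315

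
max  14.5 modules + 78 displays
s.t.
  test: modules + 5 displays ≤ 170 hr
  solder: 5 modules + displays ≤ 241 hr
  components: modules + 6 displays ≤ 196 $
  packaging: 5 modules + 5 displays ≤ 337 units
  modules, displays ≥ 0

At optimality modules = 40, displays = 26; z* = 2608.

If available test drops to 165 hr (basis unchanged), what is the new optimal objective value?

At the optimum: test uses 170 of 170 (binding); solder uses 226 of 241 (slack = 15); components uses 196 of 196 (binding); packaging uses 330 of 337 (slack = 7).
Since solder, packaging are not tight, their duals are 0.
The binding rows give the dual system: 1·y_test + 1·y_components = 14.5 and 5·y_test + 6·y_components = 78.
Solving: y_test = 9, y_components = 5.5.
Δz = y_test·Δb = 9 × (-5) = -45, so new z* = 2608 − 45 = 2563.

2563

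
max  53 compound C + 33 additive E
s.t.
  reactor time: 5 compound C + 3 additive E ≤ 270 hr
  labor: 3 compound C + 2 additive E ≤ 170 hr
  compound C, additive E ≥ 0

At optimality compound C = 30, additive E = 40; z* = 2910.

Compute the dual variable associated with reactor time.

At the optimum: reactor time uses 270 of 270 (binding); labor uses 170 of 170 (binding).
Dual feasibility on the basic columns requires 5·y_reactor time + 3·y_labor = 53, 3·y_reactor time + 2·y_labor = 33.
This yields shadow prices y_reactor time = 7, y_labor = 6.
Shadow price of reactor time = 7.

7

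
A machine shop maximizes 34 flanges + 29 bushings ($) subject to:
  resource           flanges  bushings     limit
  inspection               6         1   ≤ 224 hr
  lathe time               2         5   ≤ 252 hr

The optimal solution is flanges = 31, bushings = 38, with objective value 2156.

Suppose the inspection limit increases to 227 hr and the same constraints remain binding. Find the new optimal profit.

At the optimum: inspection uses 224 of 224 (binding); lathe time uses 252 of 252 (binding).
Dual feasibility on the basic columns requires 6·y_inspection + 2·y_lathe time = 34, 1·y_inspection + 5·y_lathe time = 29.
This yields shadow prices y_inspection = 4, y_lathe time = 5.
Δz = y_inspection·Δb = 4 × (3) = 12, so new z* = 2156 + 12 = 2168.

2168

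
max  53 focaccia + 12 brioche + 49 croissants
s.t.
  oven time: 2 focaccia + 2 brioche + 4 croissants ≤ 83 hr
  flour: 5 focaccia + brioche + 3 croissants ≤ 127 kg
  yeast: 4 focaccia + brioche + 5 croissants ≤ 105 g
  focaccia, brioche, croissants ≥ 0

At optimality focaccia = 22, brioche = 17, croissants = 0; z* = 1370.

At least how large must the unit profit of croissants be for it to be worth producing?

50

Check each constraint at x*: oven time 78/83 (slack 5); flour 127/127 (tight); yeast 105/105 (tight).
By complementary slackness, y = 0 for the non-binding constraint.
Dual feasibility on the basic columns requires 5·y_flour + 4·y_yeast = 53, 1·y_flour + 1·y_yeast = 12.
This yields shadow prices y_flour = 5, y_yeast = 7.
croissants enters the basis when its profit ≥ yᵀa₃ = 5·3 + 7·5 = 50.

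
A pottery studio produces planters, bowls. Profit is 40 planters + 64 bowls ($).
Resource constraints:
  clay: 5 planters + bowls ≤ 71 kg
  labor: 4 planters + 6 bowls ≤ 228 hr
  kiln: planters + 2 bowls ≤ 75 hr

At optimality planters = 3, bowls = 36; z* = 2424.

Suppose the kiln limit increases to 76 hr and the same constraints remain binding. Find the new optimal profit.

2432

Check each constraint at x*: clay 51/71 (slack 20); labor 228/228 (tight); kiln 75/75 (tight).
By complementary slackness, y = 0 for the non-binding constraint.
From A_Bᵀ y = c: 4·y_labor + 1·y_kiln = 40; 6·y_labor + 2·y_kiln = 64.
This yields shadow prices y_labor = 8, y_kiln = 8.
Δz = y_kiln·Δb = 8 × (1) = 8, so new z* = 2424 + 8 = 2432.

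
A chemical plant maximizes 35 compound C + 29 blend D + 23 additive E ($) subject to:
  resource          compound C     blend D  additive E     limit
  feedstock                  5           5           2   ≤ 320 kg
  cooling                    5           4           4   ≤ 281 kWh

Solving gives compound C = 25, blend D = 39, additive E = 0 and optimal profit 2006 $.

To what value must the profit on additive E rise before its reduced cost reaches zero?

Check each constraint at x*: feedstock 320/320 (tight); cooling 281/281 (tight).
From A_Bᵀ y = c: 5·y_feedstock + 5·y_cooling = 35; 5·y_feedstock + 4·y_cooling = 29.
This yields shadow prices y_feedstock = 1, y_cooling = 6.
additive E enters the basis when its profit ≥ yᵀa₃ = 1·2 + 6·4 = 26.

26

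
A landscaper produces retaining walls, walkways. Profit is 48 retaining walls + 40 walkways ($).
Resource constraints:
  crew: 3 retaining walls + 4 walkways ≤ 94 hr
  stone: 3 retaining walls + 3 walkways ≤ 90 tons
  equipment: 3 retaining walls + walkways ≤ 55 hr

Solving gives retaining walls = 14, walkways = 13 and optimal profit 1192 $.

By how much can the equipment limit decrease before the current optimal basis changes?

31.5

Binding constraints: crew, equipment. The basis is B = [[3,4],[3,1]] with det -9.
Per unit decrease in equipment, x* moves by d = (-0.4444, 0.3333).
The basis stays optimal until retaining walls reaches 0; allowable decrease = 31.5 hr.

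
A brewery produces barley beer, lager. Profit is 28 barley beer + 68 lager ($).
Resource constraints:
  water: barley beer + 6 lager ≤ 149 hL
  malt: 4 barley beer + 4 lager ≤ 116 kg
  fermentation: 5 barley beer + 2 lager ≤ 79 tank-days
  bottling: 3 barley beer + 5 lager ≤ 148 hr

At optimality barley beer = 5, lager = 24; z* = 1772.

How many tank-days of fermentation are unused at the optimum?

6

fermentation used = 5·5 + 2·24 = 73; slack = 79 − 73 = 6.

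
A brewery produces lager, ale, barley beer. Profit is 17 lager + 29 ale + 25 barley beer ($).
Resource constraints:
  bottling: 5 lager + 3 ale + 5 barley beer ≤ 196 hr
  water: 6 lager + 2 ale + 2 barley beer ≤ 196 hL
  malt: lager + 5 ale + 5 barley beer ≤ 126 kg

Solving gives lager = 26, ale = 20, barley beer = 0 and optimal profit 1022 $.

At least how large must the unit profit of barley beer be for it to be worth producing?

29

Binding: water and malt. Non-binding: bottling (6 unused).
By complementary slackness, y = 0 for the non-binding constraint.
The binding rows give the dual system: 6·y_water + 1·y_malt = 17 and 2·y_water + 5·y_malt = 29.
This yields shadow prices y_water = 2, y_malt = 5.
barley beer enters the basis when its profit ≥ yᵀa₃ = 2·2 + 5·5 = 29.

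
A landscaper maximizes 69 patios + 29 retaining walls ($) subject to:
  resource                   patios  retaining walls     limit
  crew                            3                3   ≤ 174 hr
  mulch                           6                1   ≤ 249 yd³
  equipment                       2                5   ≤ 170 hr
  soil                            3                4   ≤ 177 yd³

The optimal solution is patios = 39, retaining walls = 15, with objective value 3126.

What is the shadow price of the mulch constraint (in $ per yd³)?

9

Binding: mulch and soil. Non-binding: crew (12 unused), equipment (17 unused).
Since crew, equipment are not tight, their duals are 0.
From A_Bᵀ y = c: 6·y_mulch + 3·y_soil = 69; 1·y_mulch + 4·y_soil = 29.
→ y_mulch = 9 and y_soil = 5.
Shadow price of mulch = 9.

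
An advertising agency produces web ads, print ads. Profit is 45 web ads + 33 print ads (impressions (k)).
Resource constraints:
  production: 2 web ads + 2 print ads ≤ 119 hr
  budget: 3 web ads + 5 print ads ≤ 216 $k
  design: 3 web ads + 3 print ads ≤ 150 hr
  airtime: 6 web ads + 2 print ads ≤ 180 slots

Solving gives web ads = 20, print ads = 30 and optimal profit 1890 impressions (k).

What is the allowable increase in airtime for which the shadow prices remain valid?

Binding constraints: design, airtime. The basis is B = [[3,3],[6,2]] with det -12.
Per unit increase in airtime, x* moves by d = (0.25, -0.25).
The basis stays optimal until print ads reaches 0; allowable increase = 120 slots.

120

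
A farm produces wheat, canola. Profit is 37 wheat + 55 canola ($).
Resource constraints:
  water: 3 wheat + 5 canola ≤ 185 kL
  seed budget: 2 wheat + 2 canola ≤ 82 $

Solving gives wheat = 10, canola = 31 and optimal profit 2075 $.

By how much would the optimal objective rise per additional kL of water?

Both water and seed budget are binding at x*.
From A_Bᵀ y = c: 3·y_water + 2·y_seed budget = 37; 5·y_water + 2·y_seed budget = 55.
Solving: y_water = 9, y_seed budget = 5.
Shadow price of water = 9.

9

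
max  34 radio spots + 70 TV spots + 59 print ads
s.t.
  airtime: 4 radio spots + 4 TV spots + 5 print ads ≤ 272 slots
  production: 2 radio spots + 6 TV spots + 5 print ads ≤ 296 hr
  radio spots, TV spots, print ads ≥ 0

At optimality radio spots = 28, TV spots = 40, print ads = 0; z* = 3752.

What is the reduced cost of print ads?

At the optimum: airtime uses 272 of 272 (binding); production uses 296 of 296 (binding).
Dual feasibility on the basic columns requires 4·y_airtime + 2·y_production = 34, 4·y_airtime + 6·y_production = 70.
Solving: y_airtime = 4, y_production = 9.
Reduced cost of print ads: c₃ − yᵀa₃ = 59 − (4·5 + 9·5) = 59 − 65 = -6.

-6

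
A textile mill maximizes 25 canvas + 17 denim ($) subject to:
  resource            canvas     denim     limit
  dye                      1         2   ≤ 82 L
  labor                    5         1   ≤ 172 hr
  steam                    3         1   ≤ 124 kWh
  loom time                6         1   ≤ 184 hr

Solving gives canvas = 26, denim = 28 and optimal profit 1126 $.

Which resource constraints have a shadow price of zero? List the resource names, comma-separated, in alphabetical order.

labor, steam

dye: 82/82 (binding)
labor: 158/172 (slack 14)
steam: 106/124 (slack 18)
loom time: 184/184 (binding)
By complementary slackness, a constraint with positive slack has shadow price 0 → labor, steam.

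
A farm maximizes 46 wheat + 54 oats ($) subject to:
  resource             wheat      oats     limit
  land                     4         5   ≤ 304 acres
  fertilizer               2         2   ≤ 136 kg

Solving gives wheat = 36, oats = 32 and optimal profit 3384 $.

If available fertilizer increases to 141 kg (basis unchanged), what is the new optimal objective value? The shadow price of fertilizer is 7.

Δb = 5, so new z* = 3384 + (7)·(5) = 3384 + 35 = 3419.

3419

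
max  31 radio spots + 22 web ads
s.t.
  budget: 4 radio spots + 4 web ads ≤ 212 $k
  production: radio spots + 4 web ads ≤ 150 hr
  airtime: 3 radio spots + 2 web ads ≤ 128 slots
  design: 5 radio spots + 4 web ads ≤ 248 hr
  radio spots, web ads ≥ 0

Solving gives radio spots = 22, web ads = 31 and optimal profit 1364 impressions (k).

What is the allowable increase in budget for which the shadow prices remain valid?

Binding constraints: budget, airtime. The basis is B = [[4,4],[3,2]] with det -4.
Per unit increase in budget, x* moves by d = (-0.5, 0.75).
The basis stays optimal until production becomes binding; allowable increase = 1.6 $k.

1.6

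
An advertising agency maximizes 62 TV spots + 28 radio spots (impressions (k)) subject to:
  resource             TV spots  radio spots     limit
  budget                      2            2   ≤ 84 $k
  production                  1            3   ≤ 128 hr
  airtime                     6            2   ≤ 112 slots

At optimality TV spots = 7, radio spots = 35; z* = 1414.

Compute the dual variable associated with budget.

At the optimum: budget uses 84 of 84 (binding); production uses 112 of 128 (slack = 16); airtime uses 112 of 112 (binding).
Slack constraints have shadow price 0 (complementary slackness).
Dual feasibility on the basic columns requires 2·y_budget + 6·y_airtime = 62, 2·y_budget + 2·y_airtime = 28.
This yields shadow prices y_budget = 5.5, y_airtime = 8.5.
Shadow price of budget = 5.5.

5.5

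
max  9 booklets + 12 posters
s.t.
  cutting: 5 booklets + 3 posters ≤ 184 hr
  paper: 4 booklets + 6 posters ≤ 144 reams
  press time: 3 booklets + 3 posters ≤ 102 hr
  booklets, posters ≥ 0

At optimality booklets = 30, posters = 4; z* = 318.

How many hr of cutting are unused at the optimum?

cutting used = 5·30 + 3·4 = 162; slack = 184 − 162 = 22.

22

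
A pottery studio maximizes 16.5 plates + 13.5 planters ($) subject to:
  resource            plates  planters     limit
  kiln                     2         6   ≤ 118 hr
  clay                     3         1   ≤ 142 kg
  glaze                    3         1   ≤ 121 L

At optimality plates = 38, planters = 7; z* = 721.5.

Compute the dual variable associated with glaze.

4.5

Check each constraint at x*: kiln 118/118 (tight); clay 121/142 (slack 21); glaze 121/121 (tight).
Slack constraints have shadow price 0 (complementary slackness).
Dual feasibility on the basic columns requires 2·y_kiln + 3·y_glaze = 16.5, 6·y_kiln + 1·y_glaze = 13.5.
This yields shadow prices y_kiln = 1.5, y_glaze = 4.5.
Shadow price of glaze = 4.5.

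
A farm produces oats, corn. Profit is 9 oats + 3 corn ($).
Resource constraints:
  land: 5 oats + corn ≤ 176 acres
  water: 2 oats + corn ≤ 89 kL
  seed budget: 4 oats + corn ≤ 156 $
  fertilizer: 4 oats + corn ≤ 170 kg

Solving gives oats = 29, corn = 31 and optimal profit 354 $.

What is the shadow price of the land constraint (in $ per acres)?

At the optimum: land uses 176 of 176 (binding); water uses 89 of 89 (binding); seed budget uses 147 of 156 (slack = 9); fertilizer uses 147 of 170 (slack = 23).
Slack constraints have shadow price 0 (complementary slackness).
Dual feasibility on the basic columns requires 5·y_land + 2·y_water = 9, 1·y_land + 1·y_water = 3.
→ y_land = 1 and y_water = 2.
Shadow price of land = 1.

1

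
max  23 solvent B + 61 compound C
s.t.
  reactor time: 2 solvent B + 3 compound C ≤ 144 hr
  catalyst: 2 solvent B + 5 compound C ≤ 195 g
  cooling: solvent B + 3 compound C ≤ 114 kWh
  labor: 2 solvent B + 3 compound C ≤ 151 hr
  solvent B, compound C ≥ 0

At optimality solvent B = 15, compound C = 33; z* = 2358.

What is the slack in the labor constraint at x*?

labor used = 2·15 + 3·33 = 129; slack = 151 − 129 = 22.

22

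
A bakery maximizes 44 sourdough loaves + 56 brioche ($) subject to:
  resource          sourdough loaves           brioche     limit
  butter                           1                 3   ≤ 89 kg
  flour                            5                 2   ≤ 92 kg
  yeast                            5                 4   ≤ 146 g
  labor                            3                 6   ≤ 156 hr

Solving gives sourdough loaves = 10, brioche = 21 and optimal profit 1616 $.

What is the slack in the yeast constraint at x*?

12

yeast used = 5·10 + 4·21 = 134; slack = 146 − 134 = 12.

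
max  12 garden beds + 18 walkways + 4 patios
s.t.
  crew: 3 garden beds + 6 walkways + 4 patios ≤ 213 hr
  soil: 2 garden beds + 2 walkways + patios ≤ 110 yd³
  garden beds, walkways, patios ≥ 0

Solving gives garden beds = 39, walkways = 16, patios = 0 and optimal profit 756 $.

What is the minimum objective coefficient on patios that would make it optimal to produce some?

11

Check each constraint at x*: crew 213/213 (tight); soil 110/110 (tight).
The binding rows give the dual system: 3·y_crew + 2·y_soil = 12 and 6·y_crew + 2·y_soil = 18.
→ y_crew = 2 and y_soil = 3.
patios enters the basis when its profit ≥ yᵀa₃ = 2·4 + 3·1 = 11.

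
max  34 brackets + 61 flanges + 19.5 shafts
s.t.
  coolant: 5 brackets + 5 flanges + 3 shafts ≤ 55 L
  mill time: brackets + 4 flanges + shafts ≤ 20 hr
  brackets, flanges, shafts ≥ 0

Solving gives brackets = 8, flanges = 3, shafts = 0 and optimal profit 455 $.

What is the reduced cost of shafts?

Both coolant and mill time are binding at x*.
Dual feasibility on the basic columns requires 5·y_coolant + 1·y_mill time = 34, 5·y_coolant + 4·y_mill time = 61.
This yields shadow prices y_coolant = 5, y_mill time = 9.
Reduced cost of shafts: c₃ − yᵀa₃ = 19.5 − (5·3 + 9·1) = 19.5 − 24 = -4.5.

-4.5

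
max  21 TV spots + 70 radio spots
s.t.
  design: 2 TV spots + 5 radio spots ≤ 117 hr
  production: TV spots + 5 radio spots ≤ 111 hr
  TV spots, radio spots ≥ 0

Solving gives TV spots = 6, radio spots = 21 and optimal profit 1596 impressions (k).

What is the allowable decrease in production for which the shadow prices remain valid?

52.5

Binding constraints: design, production. The basis is B = [[2,5],[1,5]] with det 5.
Per unit decrease in production, x* moves by d = (1, -0.4).
The basis stays optimal until radio spots reaches 0; allowable decrease = 52.5 hr.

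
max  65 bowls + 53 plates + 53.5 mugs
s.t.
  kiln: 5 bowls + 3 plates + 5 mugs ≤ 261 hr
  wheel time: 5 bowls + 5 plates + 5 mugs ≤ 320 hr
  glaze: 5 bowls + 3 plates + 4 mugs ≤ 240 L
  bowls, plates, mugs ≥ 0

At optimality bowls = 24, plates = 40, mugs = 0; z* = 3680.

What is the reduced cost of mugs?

Binding: wheel time and glaze. Non-binding: kiln (21 unused).
By complementary slackness, y = 0 for the non-binding constraint.
From A_Bᵀ y = c: 5·y_wheel time + 5·y_glaze = 65; 5·y_wheel time + 3·y_glaze = 53.
→ y_wheel time = 7 and y_glaze = 6.
Reduced cost of mugs: c₃ − yᵀa₃ = 53.5 − (7·5 + 6·4) = 53.5 − 59 = -5.5.

-5.5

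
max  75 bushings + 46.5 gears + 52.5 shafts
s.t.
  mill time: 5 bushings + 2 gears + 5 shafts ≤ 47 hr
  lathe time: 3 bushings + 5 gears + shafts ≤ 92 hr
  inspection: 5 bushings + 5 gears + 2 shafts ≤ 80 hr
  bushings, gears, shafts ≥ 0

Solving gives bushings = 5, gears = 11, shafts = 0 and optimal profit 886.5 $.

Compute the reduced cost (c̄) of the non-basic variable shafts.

Binding: mill time and inspection. Non-binding: lathe time (22 unused).
By complementary slackness, y = 0 for the non-binding constraint.
The binding rows give the dual system: 5·y_mill time + 5·y_inspection = 75 and 2·y_mill time + 5·y_inspection = 46.5.
Solving: y_mill time = 9.5, y_inspection = 5.5.
Reduced cost of shafts: c₃ − yᵀa₃ = 52.5 − (9.5·5 + 5.5·2) = 52.5 − 58.5 = -6.

-6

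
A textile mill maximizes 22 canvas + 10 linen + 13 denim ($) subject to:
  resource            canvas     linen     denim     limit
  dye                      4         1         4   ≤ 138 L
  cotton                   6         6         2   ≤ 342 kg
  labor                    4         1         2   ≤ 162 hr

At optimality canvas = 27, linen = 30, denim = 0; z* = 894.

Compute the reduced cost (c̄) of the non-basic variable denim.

-5

Binding: dye and cotton. Non-binding: labor (24 unused).
By complementary slackness, y = 0 for the non-binding constraint.
Dual feasibility on the basic columns requires 4·y_dye + 6·y_cotton = 22, 1·y_dye + 6·y_cotton = 10.
Solving: y_dye = 4, y_cotton = 1.
Reduced cost of denim: c₃ − yᵀa₃ = 13 − (4·4 + 1·2) = 13 − 18 = -5.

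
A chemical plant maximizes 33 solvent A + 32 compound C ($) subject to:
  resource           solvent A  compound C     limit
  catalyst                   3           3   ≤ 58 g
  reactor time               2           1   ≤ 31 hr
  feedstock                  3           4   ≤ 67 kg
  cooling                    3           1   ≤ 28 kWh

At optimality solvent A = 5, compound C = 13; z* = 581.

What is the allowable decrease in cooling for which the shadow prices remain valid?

11.25

Binding constraints: feedstock, cooling. The basis is B = [[3,4],[3,1]] with det -9.
Per unit decrease in cooling, x* moves by d = (-0.4444, 0.3333).
The basis stays optimal until solvent A reaches 0; allowable decrease = 11.25 kWh.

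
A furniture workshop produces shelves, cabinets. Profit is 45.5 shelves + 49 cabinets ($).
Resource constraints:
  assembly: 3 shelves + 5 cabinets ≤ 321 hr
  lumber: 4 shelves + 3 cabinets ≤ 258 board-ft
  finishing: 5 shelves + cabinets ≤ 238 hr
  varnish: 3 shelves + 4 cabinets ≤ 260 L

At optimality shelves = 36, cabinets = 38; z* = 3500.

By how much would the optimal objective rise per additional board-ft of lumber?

Check each constraint at x*: assembly 298/321 (slack 23); lumber 258/258 (tight); finishing 218/238 (slack 20); varnish 260/260 (tight).
Slack constraints have shadow price 0 (complementary slackness).
Dual feasibility on the basic columns requires 4·y_lumber + 3·y_varnish = 45.5, 3·y_lumber + 4·y_varnish = 49.
This yields shadow prices y_lumber = 5, y_varnish = 8.5.
Shadow price of lumber = 5.

5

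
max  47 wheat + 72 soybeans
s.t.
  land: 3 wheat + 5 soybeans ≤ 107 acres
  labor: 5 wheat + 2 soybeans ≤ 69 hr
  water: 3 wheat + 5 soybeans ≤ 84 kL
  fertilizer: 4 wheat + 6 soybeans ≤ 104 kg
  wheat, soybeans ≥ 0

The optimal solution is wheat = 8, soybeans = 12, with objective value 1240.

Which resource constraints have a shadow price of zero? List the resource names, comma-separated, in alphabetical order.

land: 84/107 (slack 23)
labor: 64/69 (slack 5)
water: 84/84 (binding)
fertilizer: 104/104 (binding)
By complementary slackness, a constraint with positive slack has shadow price 0 → labor, land.

labor, land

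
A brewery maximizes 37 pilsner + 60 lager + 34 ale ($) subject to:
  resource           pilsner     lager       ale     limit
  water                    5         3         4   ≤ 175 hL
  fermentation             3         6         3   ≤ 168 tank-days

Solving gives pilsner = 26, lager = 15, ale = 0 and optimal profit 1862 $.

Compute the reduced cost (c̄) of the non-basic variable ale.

-1

At the optimum: water uses 175 of 175 (binding); fermentation uses 168 of 168 (binding).
From A_Bᵀ y = c: 5·y_water + 3·y_fermentation = 37; 3·y_water + 6·y_fermentation = 60.
Solving: y_water = 2, y_fermentation = 9.
Reduced cost of ale: c₃ − yᵀa₃ = 34 − (2·4 + 9·3) = 34 − 35 = -1.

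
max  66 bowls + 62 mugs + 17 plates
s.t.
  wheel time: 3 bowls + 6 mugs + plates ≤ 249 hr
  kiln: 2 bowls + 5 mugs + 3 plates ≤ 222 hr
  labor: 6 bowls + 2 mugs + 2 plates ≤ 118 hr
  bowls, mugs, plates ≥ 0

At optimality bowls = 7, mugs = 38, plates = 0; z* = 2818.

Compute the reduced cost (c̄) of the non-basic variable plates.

Binding: wheel time and labor. Non-binding: kiln (18 unused).
Since kiln is not tight, its dual is 0.
Dual feasibility on the basic columns requires 3·y_wheel time + 6·y_labor = 66, 6·y_wheel time + 2·y_labor = 62.
Solving: y_wheel time = 8, y_labor = 7.
Reduced cost of plates: c₃ − yᵀa₃ = 17 − (8·1 + 7·2) = 17 − 22 = -5.

-5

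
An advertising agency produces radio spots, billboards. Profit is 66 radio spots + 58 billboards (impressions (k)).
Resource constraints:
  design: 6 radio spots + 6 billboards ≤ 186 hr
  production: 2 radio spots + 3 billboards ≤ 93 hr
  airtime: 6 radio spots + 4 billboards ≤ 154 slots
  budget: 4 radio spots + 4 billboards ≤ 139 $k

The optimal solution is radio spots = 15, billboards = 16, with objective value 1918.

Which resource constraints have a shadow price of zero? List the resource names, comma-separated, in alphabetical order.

budget, production

design: 186/186 (binding)
production: 78/93 (slack 15)
airtime: 154/154 (binding)
budget: 124/139 (slack 15)
By complementary slackness, a constraint with positive slack has shadow price 0 → budget, production.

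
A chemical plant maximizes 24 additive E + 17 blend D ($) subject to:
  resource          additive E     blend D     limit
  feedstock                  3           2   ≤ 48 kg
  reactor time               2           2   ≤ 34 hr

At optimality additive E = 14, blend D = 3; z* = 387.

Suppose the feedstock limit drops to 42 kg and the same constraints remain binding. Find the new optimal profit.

Check each constraint at x*: feedstock 48/48 (tight); reactor time 34/34 (tight).
From A_Bᵀ y = c: 3·y_feedstock + 2·y_reactor time = 24; 2·y_feedstock + 2·y_reactor time = 17.
Solving: y_feedstock = 7, y_reactor time = 1.5.
Δz = y_feedstock·Δb = 7 × (-6) = -42, so new z* = 387 − 42 = 345.

345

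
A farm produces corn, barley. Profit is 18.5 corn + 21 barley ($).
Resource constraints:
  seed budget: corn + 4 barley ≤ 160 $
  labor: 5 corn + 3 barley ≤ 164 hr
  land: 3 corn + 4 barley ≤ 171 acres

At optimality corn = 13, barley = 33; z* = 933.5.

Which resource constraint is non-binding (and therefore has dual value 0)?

seed budget

seed budget: 145/160 (slack 15)
labor: 164/164 (binding)
land: 171/171 (binding)
By complementary slackness, a constraint with positive slack has shadow price 0 → seed budget.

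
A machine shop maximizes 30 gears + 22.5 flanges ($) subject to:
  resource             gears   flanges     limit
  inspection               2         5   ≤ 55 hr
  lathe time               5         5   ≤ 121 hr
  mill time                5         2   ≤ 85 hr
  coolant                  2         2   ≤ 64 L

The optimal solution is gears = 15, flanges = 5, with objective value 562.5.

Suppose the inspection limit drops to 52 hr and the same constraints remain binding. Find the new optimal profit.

At the optimum: inspection uses 55 of 55 (binding); lathe time uses 100 of 121 (slack = 21); mill time uses 85 of 85 (binding); coolant uses 40 of 64 (slack = 24).
Slack constraints have shadow price 0 (complementary slackness).
From A_Bᵀ y = c: 2·y_inspection + 5·y_mill time = 30; 5·y_inspection + 2·y_mill time = 22.5.
This yields shadow prices y_inspection = 2.5, y_mill time = 5.
Δz = y_inspection·Δb = 2.5 × (-3) = -7.5, so new z* = 562.5 − 7.5 = 555.

555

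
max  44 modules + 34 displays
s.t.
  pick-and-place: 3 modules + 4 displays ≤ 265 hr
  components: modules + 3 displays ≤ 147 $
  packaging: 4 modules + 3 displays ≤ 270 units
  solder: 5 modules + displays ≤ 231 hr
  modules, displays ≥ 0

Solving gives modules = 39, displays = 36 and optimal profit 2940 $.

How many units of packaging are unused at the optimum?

packaging used = 4·39 + 3·36 = 264; slack = 270 − 264 = 6.

6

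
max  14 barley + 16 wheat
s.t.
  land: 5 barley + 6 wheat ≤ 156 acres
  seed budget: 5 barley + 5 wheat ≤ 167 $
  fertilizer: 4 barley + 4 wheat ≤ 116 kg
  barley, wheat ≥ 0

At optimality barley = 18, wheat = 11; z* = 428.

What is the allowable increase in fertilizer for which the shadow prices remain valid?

Binding constraints: land, fertilizer. The basis is B = [[5,6],[4,4]] with det -4.
Per unit increase in fertilizer, x* moves by d = (1.5, -1.25).
The basis stays optimal until wheat reaches 0; allowable increase = 8.8 kg.

8.8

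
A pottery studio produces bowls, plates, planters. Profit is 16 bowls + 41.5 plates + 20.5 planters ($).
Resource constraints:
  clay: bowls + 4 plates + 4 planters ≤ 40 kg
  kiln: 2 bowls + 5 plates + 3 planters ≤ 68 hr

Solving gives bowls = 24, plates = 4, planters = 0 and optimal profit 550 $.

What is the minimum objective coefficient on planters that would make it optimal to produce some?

Check each constraint at x*: clay 40/40 (tight); kiln 68/68 (tight).
From A_Bᵀ y = c: 1·y_clay + 2·y_kiln = 16; 4·y_clay + 5·y_kiln = 41.5.
Solving: y_clay = 1, y_kiln = 7.5.
planters enters the basis when its profit ≥ yᵀa₃ = 1·4 + 7.5·3 = 26.5.

26.5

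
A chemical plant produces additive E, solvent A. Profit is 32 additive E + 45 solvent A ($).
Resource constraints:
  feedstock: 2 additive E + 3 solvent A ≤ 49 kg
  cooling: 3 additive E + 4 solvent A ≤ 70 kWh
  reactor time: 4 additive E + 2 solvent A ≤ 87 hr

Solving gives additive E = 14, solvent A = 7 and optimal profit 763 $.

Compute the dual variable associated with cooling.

Check each constraint at x*: feedstock 49/49 (tight); cooling 70/70 (tight); reactor time 70/87 (slack 17).
Slack constraints have shadow price 0 (complementary slackness).
Dual feasibility on the basic columns requires 2·y_feedstock + 3·y_cooling = 32, 3·y_feedstock + 4·y_cooling = 45.
Solving: y_feedstock = 7, y_cooling = 6.
Shadow price of cooling = 6.

6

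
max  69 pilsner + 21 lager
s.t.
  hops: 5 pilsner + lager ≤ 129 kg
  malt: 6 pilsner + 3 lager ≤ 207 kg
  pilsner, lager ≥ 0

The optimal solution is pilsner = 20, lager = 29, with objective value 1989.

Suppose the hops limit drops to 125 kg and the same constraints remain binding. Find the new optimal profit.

1953

At the optimum: hops uses 129 of 129 (binding); malt uses 207 of 207 (binding).
The binding rows give the dual system: 5·y_hops + 6·y_malt = 69 and 1·y_hops + 3·y_malt = 21.
This yields shadow prices y_hops = 9, y_malt = 4.
Δz = y_hops·Δb = 9 × (-4) = -36, so new z* = 1989 − 36 = 1953.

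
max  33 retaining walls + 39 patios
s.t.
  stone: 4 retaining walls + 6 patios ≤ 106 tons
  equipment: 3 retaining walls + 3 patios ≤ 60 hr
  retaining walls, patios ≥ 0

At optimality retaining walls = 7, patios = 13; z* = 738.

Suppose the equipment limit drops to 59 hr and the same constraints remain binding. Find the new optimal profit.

731

At the optimum: stone uses 106 of 106 (binding); equipment uses 60 of 60 (binding).
Dual feasibility on the basic columns requires 4·y_stone + 3·y_equipment = 33, 6·y_stone + 3·y_equipment = 39.
→ y_stone = 3 and y_equipment = 7.
Δz = y_equipment·Δb = 7 × (-1) = -7, so new z* = 738 − 7 = 731.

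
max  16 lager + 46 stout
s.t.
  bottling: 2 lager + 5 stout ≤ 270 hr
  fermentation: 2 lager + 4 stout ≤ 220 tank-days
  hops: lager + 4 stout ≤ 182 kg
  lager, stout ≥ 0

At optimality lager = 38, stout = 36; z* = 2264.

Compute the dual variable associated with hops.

7

At the optimum: bottling uses 256 of 270 (slack = 14); fermentation uses 220 of 220 (binding); hops uses 182 of 182 (binding).
By complementary slackness, y = 0 for the non-binding constraint.
From A_Bᵀ y = c: 2·y_fermentation + 1·y_hops = 16; 4·y_fermentation + 4·y_hops = 46.
This yields shadow prices y_fermentation = 4.5, y_hops = 7.
Shadow price of hops = 7.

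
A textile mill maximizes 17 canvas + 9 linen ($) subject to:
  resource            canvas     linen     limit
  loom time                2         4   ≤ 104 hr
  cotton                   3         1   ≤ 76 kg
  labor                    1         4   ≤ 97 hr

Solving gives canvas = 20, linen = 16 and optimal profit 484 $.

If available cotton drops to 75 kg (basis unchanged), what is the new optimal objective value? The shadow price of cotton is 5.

Δb = -1, so new z* = 484 + (5)·(-1) = 484 − 5 = 479.

479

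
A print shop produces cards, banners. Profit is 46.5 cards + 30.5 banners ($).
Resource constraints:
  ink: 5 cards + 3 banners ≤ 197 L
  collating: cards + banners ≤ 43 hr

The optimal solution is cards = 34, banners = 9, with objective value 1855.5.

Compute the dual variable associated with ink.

8

Check each constraint at x*: ink 197/197 (tight); collating 43/43 (tight).
Dual feasibility on the basic columns requires 5·y_ink + 1·y_collating = 46.5, 3·y_ink + 1·y_collating = 30.5.
→ y_ink = 8 and y_collating = 6.5.
Shadow price of ink = 8.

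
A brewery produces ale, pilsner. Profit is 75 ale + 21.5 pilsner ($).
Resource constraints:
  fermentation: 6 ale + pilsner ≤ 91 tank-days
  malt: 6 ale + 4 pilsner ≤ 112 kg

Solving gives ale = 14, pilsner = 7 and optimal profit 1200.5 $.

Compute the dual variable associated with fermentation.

9.5

Both fermentation and malt are binding at x*.
The binding rows give the dual system: 6·y_fermentation + 6·y_malt = 75 and 1·y_fermentation + 4·y_malt = 21.5.
This yields shadow prices y_fermentation = 9.5, y_malt = 3.
Shadow price of fermentation = 9.5.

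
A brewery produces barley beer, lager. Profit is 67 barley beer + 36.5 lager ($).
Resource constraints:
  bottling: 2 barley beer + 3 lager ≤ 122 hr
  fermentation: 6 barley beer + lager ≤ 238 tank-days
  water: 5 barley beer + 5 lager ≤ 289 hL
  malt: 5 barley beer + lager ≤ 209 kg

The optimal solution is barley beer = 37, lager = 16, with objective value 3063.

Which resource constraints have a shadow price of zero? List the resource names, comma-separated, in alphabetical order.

bottling: 122/122 (binding)
fermentation: 238/238 (binding)
water: 265/289 (slack 24)
malt: 201/209 (slack 8)
By complementary slackness, a constraint with positive slack has shadow price 0 → malt, water.

malt, water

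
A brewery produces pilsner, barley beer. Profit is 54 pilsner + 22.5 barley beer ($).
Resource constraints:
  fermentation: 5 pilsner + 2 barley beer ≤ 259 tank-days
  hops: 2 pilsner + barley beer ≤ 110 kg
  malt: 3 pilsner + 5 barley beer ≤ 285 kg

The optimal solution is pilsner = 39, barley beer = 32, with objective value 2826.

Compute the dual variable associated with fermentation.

9

Check each constraint at x*: fermentation 259/259 (tight); hops 110/110 (tight); malt 277/285 (slack 8).
Since malt is not tight, its dual is 0.
The binding rows give the dual system: 5·y_fermentation + 2·y_hops = 54 and 2·y_fermentation + 1·y_hops = 22.5.
→ y_fermentation = 9 and y_hops = 4.5.
Shadow price of fermentation = 9.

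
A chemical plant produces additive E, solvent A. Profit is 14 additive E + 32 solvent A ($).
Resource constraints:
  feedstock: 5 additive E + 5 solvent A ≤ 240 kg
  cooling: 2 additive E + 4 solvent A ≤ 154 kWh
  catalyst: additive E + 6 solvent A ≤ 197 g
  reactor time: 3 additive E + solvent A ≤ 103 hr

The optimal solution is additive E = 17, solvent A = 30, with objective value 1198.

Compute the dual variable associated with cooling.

6.5

Check each constraint at x*: feedstock 235/240 (slack 5); cooling 154/154 (tight); catalyst 197/197 (tight); reactor time 81/103 (slack 22).
Slack constraints have shadow price 0 (complementary slackness).
The binding rows give the dual system: 2·y_cooling + 1·y_catalyst = 14 and 4·y_cooling + 6·y_catalyst = 32.
→ y_cooling = 6.5 and y_catalyst = 1.
Shadow price of cooling = 6.5.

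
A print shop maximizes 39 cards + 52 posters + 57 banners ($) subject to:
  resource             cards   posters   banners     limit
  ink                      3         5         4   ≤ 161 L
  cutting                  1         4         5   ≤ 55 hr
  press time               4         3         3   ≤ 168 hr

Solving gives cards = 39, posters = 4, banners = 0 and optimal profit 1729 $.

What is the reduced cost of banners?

-2

Check each constraint at x*: ink 137/161 (slack 24); cutting 55/55 (tight); press time 168/168 (tight).
By complementary slackness, y = 0 for the non-binding constraint.
Dual feasibility on the basic columns requires 1·y_cutting + 4·y_press time = 39, 4·y_cutting + 3·y_press time = 52.
→ y_cutting = 7 and y_press time = 8.
Reduced cost of banners: c₃ − yᵀa₃ = 57 − (7·5 + 8·3) = 57 − 59 = -2.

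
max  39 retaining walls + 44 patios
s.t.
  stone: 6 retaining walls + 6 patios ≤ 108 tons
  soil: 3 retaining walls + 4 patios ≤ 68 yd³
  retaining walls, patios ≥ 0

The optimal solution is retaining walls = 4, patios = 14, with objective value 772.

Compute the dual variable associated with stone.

At the optimum: stone uses 108 of 108 (binding); soil uses 68 of 68 (binding).
Dual feasibility on the basic columns requires 6·y_stone + 3·y_soil = 39, 6·y_stone + 4·y_soil = 44.
This yields shadow prices y_stone = 4, y_soil = 5.
Shadow price of stone = 4.

4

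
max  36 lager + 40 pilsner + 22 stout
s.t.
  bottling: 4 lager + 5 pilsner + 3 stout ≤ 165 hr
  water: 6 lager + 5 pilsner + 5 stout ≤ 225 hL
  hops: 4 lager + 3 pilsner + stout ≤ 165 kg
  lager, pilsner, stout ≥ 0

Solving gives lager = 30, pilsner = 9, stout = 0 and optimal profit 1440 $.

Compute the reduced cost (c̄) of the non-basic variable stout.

-6

Check each constraint at x*: bottling 165/165 (tight); water 225/225 (tight); hops 147/165 (slack 18).
By complementary slackness, y = 0 for the non-binding constraint.
From A_Bᵀ y = c: 4·y_bottling + 6·y_water = 36; 5·y_bottling + 5·y_water = 40.
→ y_bottling = 6 and y_water = 2.
Reduced cost of stout: c₃ − yᵀa₃ = 22 − (6·3 + 2·5) = 22 − 28 = -6.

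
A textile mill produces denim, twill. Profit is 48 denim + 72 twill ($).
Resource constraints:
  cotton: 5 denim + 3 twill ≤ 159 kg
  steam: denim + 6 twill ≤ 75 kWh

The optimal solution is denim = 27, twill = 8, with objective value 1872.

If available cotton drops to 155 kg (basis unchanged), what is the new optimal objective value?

At the optimum: cotton uses 159 of 159 (binding); steam uses 75 of 75 (binding).
Dual feasibility on the basic columns requires 5·y_cotton + 1·y_steam = 48, 3·y_cotton + 6·y_steam = 72.
Solving: y_cotton = 8, y_steam = 8.
Δz = y_cotton·Δb = 8 × (-4) = -32, so new z* = 1872 − 32 = 1840.

1840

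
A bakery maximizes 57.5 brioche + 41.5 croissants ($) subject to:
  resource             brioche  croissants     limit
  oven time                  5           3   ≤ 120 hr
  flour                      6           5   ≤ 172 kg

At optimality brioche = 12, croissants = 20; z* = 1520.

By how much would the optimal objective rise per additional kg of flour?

5

Check each constraint at x*: oven time 120/120 (tight); flour 172/172 (tight).
The binding rows give the dual system: 5·y_oven time + 6·y_flour = 57.5 and 3·y_oven time + 5·y_flour = 41.5.
→ y_oven time = 5.5 and y_flour = 5.
Shadow price of flour = 5.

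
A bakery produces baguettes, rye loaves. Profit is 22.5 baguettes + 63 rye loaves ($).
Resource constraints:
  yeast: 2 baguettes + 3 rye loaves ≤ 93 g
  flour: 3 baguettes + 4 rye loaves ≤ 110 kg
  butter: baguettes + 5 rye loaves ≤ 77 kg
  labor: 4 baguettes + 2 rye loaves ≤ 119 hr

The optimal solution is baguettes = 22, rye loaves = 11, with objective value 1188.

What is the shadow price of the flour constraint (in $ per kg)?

At the optimum: yeast uses 77 of 93 (slack = 16); flour uses 110 of 110 (binding); butter uses 77 of 77 (binding); labor uses 110 of 119 (slack = 9).
Slack constraints have shadow price 0 (complementary slackness).
From A_Bᵀ y = c: 3·y_flour + 1·y_butter = 22.5; 4·y_flour + 5·y_butter = 63.
→ y_flour = 4.5 and y_butter = 9.
Shadow price of flour = 4.5.

4.5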